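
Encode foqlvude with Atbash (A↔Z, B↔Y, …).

uljoefwv

f(5) → u(20)
o(14) → l(11)
q(16) → j(9)
l(11) → o(14)
v(21) → e(4)
u(20) → f(5)
d(3) → w(22)
e(4) → v(21)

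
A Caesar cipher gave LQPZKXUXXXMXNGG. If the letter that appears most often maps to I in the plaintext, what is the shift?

15

The most frequent ciphertext letter is X (appears 5 times).
X is position 23; I is position 8.
Shift = 15.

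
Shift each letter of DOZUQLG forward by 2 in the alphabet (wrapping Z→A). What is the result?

FQBWSNI

D(3): 3+2=5 → F
O(14): 14+2=16 → Q
Z(25): 25+2=27≡1 → B
U(20): 20+2=22 → W
Q(16): 16+2=18 → S
L(11): 11+2=13 → N
G(6): 6+2=8 → I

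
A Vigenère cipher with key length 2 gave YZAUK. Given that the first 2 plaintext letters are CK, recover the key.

Subtract each crib letter from the matching ciphertext letter (mod 26):
Y(24)−C(2)=22 → W
Z(25)−K(10)=15 → P

WP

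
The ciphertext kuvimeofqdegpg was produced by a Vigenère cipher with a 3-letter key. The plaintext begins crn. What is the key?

idi

Subtract each crib letter from the matching ciphertext letter (mod 26):
k(10)−c(2)=8 → i
u(20)−r(17)=3 → d
v(21)−n(13)=8 → i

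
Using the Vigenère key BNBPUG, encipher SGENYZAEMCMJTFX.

Repeat the key across the message: BNBPUGBNBPUGBNB
S(18)+B(1): 19 → T
G(6)+N(13): 19 → T
E(4)+B(1): 5 → F
N(13)+P(15): 28≡2 → C
Y(24)+U(20): 44≡18 → S
Z(25)+G(6): 31≡5 → F
A(0)+B(1): 1 → B
E(4)+N(13): 17 → R
M(12)+B(1): 13 → N
C(2)+P(15): 17 → R
M(12)+U(20): 32≡6 → G
J(9)+G(6): 15 → P
T(19)+B(1): 20 → U
F(5)+N(13): 18 → S
X(23)+B(1): 24 → Y

TTFCSFBRNRGPUSY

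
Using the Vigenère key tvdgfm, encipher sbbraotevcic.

Repeat the key across the message: tvdgfmtvdgfm
s(18)+t(19): 37≡11 → l
b(1)+v(21): 22 → w
b(1)+d(3): 4 → e
r(17)+g(6): 23 → x
a(0)+f(5): 5 → f
o(14)+m(12): 26≡0 → a
t(19)+t(19): 38≡12 → m
e(4)+v(21): 25 → z
v(21)+d(3): 24 → y
c(2)+g(6): 8 → i
i(8)+f(5): 13 → n
c(2)+m(12): 14 → o

lwexfamzyino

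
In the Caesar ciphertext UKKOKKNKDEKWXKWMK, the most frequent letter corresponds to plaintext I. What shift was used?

2

The most frequent ciphertext letter is K (appears 8 times).
K is position 10; I is position 8.
Shift = 2.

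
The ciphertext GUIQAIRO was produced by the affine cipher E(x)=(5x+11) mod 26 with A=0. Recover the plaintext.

ZHPBDPWL

The inverse of 5 mod 26 is 21, since 5·21=105≡1. Apply D(y)=21·(y−11) mod 26:
G(6): 21·(6−11)=-105≡25 → Z
U(20): 21·(20−11)=189≡7 → H
I(8): 21·(8−11)=-63≡15 → P
Q(16): 21·(16−11)=105≡1 → B
A(0): 21·(0−11)=-231≡3 → D
I(8): 21·(8−11)=-63≡15 → P
R(17): 21·(17−11)=126≡22 → W
O(14): 21·(14−11)=63≡11 → L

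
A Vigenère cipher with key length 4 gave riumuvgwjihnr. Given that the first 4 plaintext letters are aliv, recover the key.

rxmr

Subtract each crib letter from the matching ciphertext letter (mod 26):
r(17)−a(0)=17 → r
i(8)−l(11)=-3≡23 → x
u(20)−i(8)=12 → m
m(12)−v(21)=-9≡17 → r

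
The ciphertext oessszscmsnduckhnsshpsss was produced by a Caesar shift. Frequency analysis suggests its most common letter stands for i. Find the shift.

The most frequent ciphertext letter is s (appears 10 times).
s is position 18; i is position 8.
Shift = 10.

10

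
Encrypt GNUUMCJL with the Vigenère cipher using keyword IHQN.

OUKHUJZY

Repeat the key across the message: IHQNIHQN
G(6)+I(8): 14 → O
N(13)+H(7): 20 → U
U(20)+Q(16): 36≡10 → K
U(20)+N(13): 33≡7 → H
M(12)+I(8): 20 → U
C(2)+H(7): 9 → J
J(9)+Q(16): 25 → Z
L(11)+N(13): 24 → Y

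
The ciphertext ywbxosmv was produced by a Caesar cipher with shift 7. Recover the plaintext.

y(24): 24−7=17 → r
w(22): 22−7=15 → p
b(1): 1−7=-6≡20 → u
x(23): 23−7=16 → q
o(14): 14−7=7 → h
s(18): 18−7=11 → l
m(12): 12−7=5 → f
v(21): 21−7=14 → o

rpuqhlfo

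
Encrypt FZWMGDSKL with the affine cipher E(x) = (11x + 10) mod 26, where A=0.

F(5): 11·5+10=65≡13 → N
Z(25): 11·25+10=285≡25 → Z
W(22): 11·22+10=252≡18 → S
M(12): 11·12+10=142≡12 → M
G(6): 11·6+10=76≡24 → Y
D(3): 11·3+10=43≡17 → R
S(18): 11·18+10=208≡0 → A
K(10): 11·10+10=120≡16 → Q
L(11): 11·11+10=131≡1 → B

NZSMYRAQB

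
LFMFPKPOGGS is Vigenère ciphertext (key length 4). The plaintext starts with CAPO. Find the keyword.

Subtract each crib letter from the matching ciphertext letter (mod 26):
L(11)−C(2)=9 → J
F(5)−A(0)=5 → F
M(12)−P(15)=-3≡23 → X
F(5)−O(14)=-9≡17 → R

JFXR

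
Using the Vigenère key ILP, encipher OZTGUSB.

Repeat the key across the message: ILPILPI
O(14)+I(8): 22 → W
Z(25)+L(11): 36≡10 → K
T(19)+P(15): 34≡8 → I
G(6)+I(8): 14 → O
U(20)+L(11): 31≡5 → F
S(18)+P(15): 33≡7 → H
B(1)+I(8): 9 → J

WKIOFHJ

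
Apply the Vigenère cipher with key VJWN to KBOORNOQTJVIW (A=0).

FKKBMWKDOSRVR

Repeat the key across the message: VJWNVJWNVJWNV
K(10)+V(21): 31≡5 → F
B(1)+J(9): 10 → K
O(14)+W(22): 36≡10 → K
O(14)+N(13): 27≡1 → B
R(17)+V(21): 38≡12 → M
N(13)+J(9): 22 → W
O(14)+W(22): 36≡10 → K
Q(16)+N(13): 29≡3 → D
T(19)+V(21): 40≡14 → O
J(9)+J(9): 18 → S
V(21)+W(22): 43≡17 → R
I(8)+N(13): 21 → V
W(22)+V(21): 43≡17 → R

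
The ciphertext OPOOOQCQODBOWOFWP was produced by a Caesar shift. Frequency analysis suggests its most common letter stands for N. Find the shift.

1

The most frequent ciphertext letter is O (appears 7 times).
O is position 14; N is position 13.
Shift = 1.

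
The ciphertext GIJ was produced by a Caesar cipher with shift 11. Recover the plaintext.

G(6): 6−11=-5≡21 → V
I(8): 8−11=-3≡23 → X
J(9): 9−11=-2≡24 → Y

VXY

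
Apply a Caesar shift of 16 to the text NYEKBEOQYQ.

DOUARUEGOG

N(13): 13+16=29≡3 → D
Y(24): 24+16=40≡14 → O
E(4): 4+16=20 → U
K(10): 10+16=26≡0 → A
B(1): 1+16=17 → R
E(4): 4+16=20 → U
O(14): 14+16=30≡4 → E
Q(16): 16+16=32≡6 → G
Y(24): 24+16=40≡14 → O
Q(16): 16+16=32≡6 → G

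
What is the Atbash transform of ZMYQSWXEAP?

ANBJHDCVZK

Z(25) → A(0)
M(12) → N(13)
Y(24) → B(1)
Q(16) → J(9)
S(18) → H(7)
W(22) → D(3)
X(23) → C(2)
E(4) → V(21)
A(0) → Z(25)
P(15) → K(10)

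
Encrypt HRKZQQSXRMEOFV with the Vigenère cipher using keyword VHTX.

CYDWLXLUMTXLAC

Repeat the key across the message: VHTXVHTXVHTXVH
H(7)+V(21): 28≡2 → C
R(17)+H(7): 24 → Y
K(10)+T(19): 29≡3 → D
Z(25)+X(23): 48≡22 → W
Q(16)+V(21): 37≡11 → L
Q(16)+H(7): 23 → X
S(18)+T(19): 37≡11 → L
X(23)+X(23): 46≡20 → U
R(17)+V(21): 38≡12 → M
M(12)+H(7): 19 → T
E(4)+T(19): 23 → X
O(14)+X(23): 37≡11 → L
F(5)+V(21): 26≡0 → A
V(21)+H(7): 28≡2 → C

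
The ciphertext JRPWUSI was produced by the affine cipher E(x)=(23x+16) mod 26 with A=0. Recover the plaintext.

LRJYQIU

The inverse of 23 mod 26 is 17, since 23·17=391≡1. Apply D(y)=17·(y−16) mod 26:
J(9): 17·(9−16)=-119≡11 → L
R(17): 17·(17−16)=17 → R
P(15): 17·(15−16)=-17≡9 → J
W(22): 17·(22−16)=102≡24 → Y
U(20): 17·(20−16)=68≡16 → Q
S(18): 17·(18−16)=34≡8 → I
I(8): 17·(8−16)=-136≡20 → U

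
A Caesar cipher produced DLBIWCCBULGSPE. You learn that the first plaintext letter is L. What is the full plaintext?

LTJQEKKJCTOAXM

From the crib: D(3)−L(11)=-8≡18, so the shift is 18.
Subtract 18 from each ciphertext letter:
D(3): 3−18=-15≡11 → L
L(11): 11−18=-7≡19 → T
B(1): 1−18=-17≡9 → J
I(8): 8−18=-10≡16 → Q
W(22): 22−18=4 → E
C(2): 2−18=-16≡10 → K
C(2): 2−18=-16≡10 → K
B(1): 1−18=-17≡9 → J
U(20): 20−18=2 → C
L(11): 11−18=-7≡19 → T
G(6): 6−18=-12≡14 → O
S(18): 18−18=0 → A
P(15): 15−18=-3≡23 → X
E(4): 4−18=-14≡12 → M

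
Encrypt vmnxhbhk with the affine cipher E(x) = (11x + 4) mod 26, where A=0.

v(21): 11·21+4=235≡1 → b
m(12): 11·12+4=136≡6 → g
n(13): 11·13+4=147≡17 → r
x(23): 11·23+4=257≡23 → x
h(7): 11·7+4=81≡3 → d
b(1): 11·1+4=15 → p
h(7): 11·7+4=81≡3 → d
k(10): 11·10+4=114≡10 → k

bgrxdpdk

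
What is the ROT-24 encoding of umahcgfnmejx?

skyfaedlkchv

u(20): 20+24=44≡18 → s
m(12): 12+24=36≡10 → k
a(0): 0+24=24 → y
h(7): 7+24=31≡5 → f
c(2): 2+24=26≡0 → a
g(6): 6+24=30≡4 → e
f(5): 5+24=29≡3 → d
n(13): 13+24=37≡11 → l
m(12): 12+24=36≡10 → k
e(4): 4+24=28≡2 → c
j(9): 9+24=33≡7 → h
x(23): 23+24=47≡21 → v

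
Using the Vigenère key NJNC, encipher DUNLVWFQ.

Repeat the key across the message: NJNCNJNC
D(3)+N(13): 16 → Q
U(20)+J(9): 29≡3 → D
N(13)+N(13): 26≡0 → A
L(11)+C(2): 13 → N
V(21)+N(13): 34≡8 → I
W(22)+J(9): 31≡5 → F
F(5)+N(13): 18 → S
Q(16)+C(2): 18 → S

QDANIFSS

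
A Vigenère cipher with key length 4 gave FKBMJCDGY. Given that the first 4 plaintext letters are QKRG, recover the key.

PAKG

Subtract each crib letter from the matching ciphertext letter (mod 26):
F(5)−Q(16)=-11≡15 → P
K(10)−K(10)=0 → A
B(1)−R(17)=-16≡10 → K
M(12)−G(6)=6 → G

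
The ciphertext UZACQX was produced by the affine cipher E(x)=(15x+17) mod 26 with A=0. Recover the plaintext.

The inverse of 15 mod 26 is 7, since 15·7=105≡1. Apply D(y)=7·(y−17) mod 26:
U(20): 7·(20−17)=21 → V
Z(25): 7·(25−17)=56≡4 → E
A(0): 7·(0−17)=-119≡11 → L
C(2): 7·(2−17)=-105≡25 → Z
Q(16): 7·(16−17)=-7≡19 → T
X(23): 7·(23−17)=42≡16 → Q

VELZTQ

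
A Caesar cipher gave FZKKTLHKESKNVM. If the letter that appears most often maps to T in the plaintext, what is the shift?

17

The most frequent ciphertext letter is K (appears 4 times).
K is position 10; T is position 19.
Shift = -9≡17.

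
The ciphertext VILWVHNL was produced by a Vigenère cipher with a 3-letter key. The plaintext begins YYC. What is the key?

Subtract each crib letter from the matching ciphertext letter (mod 26):
V(21)−Y(24)=-3≡23 → X
I(8)−Y(24)=-16≡10 → K
L(11)−C(2)=9 → J

XKJ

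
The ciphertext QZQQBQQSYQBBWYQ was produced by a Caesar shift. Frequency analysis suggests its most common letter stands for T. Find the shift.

The most frequent ciphertext letter is Q (appears 7 times).
Q is position 16; T is position 19.
Shift = -3≡23.

23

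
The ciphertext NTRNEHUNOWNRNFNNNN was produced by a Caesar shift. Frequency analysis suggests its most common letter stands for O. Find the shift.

The most frequent ciphertext letter is N (appears 9 times).
N is position 13; O is position 14.
Shift = -1≡25.

25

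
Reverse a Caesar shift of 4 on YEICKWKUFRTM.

UAEYGSGQBNPI

Y(24): 24−4=20 → U
E(4): 4−4=0 → A
I(8): 8−4=4 → E
C(2): 2−4=-2≡24 → Y
K(10): 10−4=6 → G
W(22): 22−4=18 → S
K(10): 10−4=6 → G
U(20): 20−4=16 → Q
F(5): 5−4=1 → B
R(17): 17−4=13 → N
T(19): 19−4=15 → P
M(12): 12−4=8 → I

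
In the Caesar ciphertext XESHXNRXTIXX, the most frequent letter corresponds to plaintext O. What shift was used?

The most frequent ciphertext letter is X (appears 5 times).
X is position 23; O is position 14.
Shift = 9.

9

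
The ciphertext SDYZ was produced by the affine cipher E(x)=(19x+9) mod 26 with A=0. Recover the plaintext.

The inverse of 19 mod 26 is 11, since 19·11=209≡1. Apply D(y)=11·(y−9) mod 26:
S(18): 11·(18−9)=99≡21 → V
D(3): 11·(3−9)=-66≡12 → M
Y(24): 11·(24−9)=165≡9 → J
Z(25): 11·(25−9)=176≡20 → U

VMJU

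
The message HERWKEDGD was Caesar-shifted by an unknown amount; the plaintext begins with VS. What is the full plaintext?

VSFKYSRUR

From the crib: H(7)−V(21)=-14≡12, so the shift is 12.
Subtract 12 from each ciphertext letter:
H(7): 7−12=-5≡21 → V
E(4): 4−12=-8≡18 → S
R(17): 17−12=5 → F
W(22): 22−12=10 → K
K(10): 10−12=-2≡24 → Y
E(4): 4−12=-8≡18 → S
D(3): 3−12=-9≡17 → R
G(6): 6−12=-6≡20 → U
D(3): 3−12=-9≡17 → R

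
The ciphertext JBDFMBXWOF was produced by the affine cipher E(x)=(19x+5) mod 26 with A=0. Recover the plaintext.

The inverse of 19 mod 26 is 11, since 19·11=209≡1. Apply D(y)=11·(y−5) mod 26:
J(9): 11·(9−5)=44≡18 → S
B(1): 11·(1−5)=-44≡8 → I
D(3): 11·(3−5)=-22≡4 → E
F(5): 11·(5−5)=0 → A
M(12): 11·(12−5)=77≡25 → Z
B(1): 11·(1−5)=-44≡8 → I
X(23): 11·(23−5)=198≡16 → Q
W(22): 11·(22−5)=187≡5 → F
O(14): 11·(14−5)=99≡21 → V
F(5): 11·(5−5)=0 → A

SIEAZIQFVA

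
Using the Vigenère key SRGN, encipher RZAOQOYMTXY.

Repeat the key across the message: SRGNSRGNSRG
R(17)+S(18): 35≡9 → J
Z(25)+R(17): 42≡16 → Q
A(0)+G(6): 6 → G
O(14)+N(13): 27≡1 → B
Q(16)+S(18): 34≡8 → I
O(14)+R(17): 31≡5 → F
Y(24)+G(6): 30≡4 → E
M(12)+N(13): 25 → Z
T(19)+S(18): 37≡11 → L
X(23)+R(17): 40≡14 → O
Y(24)+G(6): 30≡4 → E

JQGBIFEZLOE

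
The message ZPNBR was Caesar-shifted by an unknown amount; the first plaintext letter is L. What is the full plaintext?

LBZND

From the crib: Z(25)−L(11)=14, so the shift is 14.
Subtract 14 from each ciphertext letter:
Z(25): 25−14=11 → L
P(15): 15−14=1 → B
N(13): 13−14=-1≡25 → Z
B(1): 1−14=-13≡13 → N
R(17): 17−14=3 → D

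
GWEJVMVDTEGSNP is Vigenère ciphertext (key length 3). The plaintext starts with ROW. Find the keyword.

Subtract each crib letter from the matching ciphertext letter (mod 26):
G(6)−R(17)=-11≡15 → P
W(22)−O(14)=8 → I
E(4)−W(22)=-18≡8 → I

PII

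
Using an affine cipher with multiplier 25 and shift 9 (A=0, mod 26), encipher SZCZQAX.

RKHKTJM

S(18): 25·18+9=459≡17 → R
Z(25): 25·25+9=634≡10 → K
C(2): 25·2+9=59≡7 → H
Z(25): 25·25+9=634≡10 → K
Q(16): 25·16+9=409≡19 → T
A(0): 25·0+9=9 → J
X(23): 25·23+9=584≡12 → M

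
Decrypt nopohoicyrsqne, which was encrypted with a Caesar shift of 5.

n(13): 13−5=8 → i
o(14): 14−5=9 → j
p(15): 15−5=10 → k
o(14): 14−5=9 → j
h(7): 7−5=2 → c
o(14): 14−5=9 → j
i(8): 8−5=3 → d
c(2): 2−5=-3≡23 → x
y(24): 24−5=19 → t
r(17): 17−5=12 → m
s(18): 18−5=13 → n
q(16): 16−5=11 → l
n(13): 13−5=8 → i
e(4): 4−5=-1≡25 → z

ijkjcjdxtmnliz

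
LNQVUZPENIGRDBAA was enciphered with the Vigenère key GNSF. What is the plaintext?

FAYQOMXZHVOMXOIV

Repeat the key across the ciphertext: GNSFGNSFGNSFGNSF
L(11)−G(6): 5 → F
N(13)−N(13): 0 → A
Q(16)−S(18): -2≡24 → Y
V(21)−F(5): 16 → Q
U(20)−G(6): 14 → O
Z(25)−N(13): 12 → M
P(15)−S(18): -3≡23 → X
E(4)−F(5): -1≡25 → Z
N(13)−G(6): 7 → H
I(8)−N(13): -5≡21 → V
G(6)−S(18): -12≡14 → O
R(17)−F(5): 12 → M
D(3)−G(6): -3≡23 → X
B(1)−N(13): -12≡14 → O
A(0)−S(18): -18≡8 → I
A(0)−F(5): -5≡21 → V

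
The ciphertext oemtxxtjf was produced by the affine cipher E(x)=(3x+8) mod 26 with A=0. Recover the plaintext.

cqkvffvjz

The inverse of 3 mod 26 is 9, since 3·9=27≡1. Apply D(y)=9·(y−8) mod 26:
o(14): 9·(14−8)=54≡2 → c
e(4): 9·(4−8)=-36≡16 → q
m(12): 9·(12−8)=36≡10 → k
t(19): 9·(19−8)=99≡21 → v
x(23): 9·(23−8)=135≡5 → f
x(23): 9·(23−8)=135≡5 → f
t(19): 9·(19−8)=99≡21 → v
j(9): 9·(9−8)=9 → j
f(5): 9·(5−8)=-27≡25 → z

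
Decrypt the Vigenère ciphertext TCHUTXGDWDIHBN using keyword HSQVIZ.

MKRZLYZLGIAIUV

Repeat the key across the ciphertext: HSQVIZHSQVIZHS
T(19)−H(7): 12 → M
C(2)−S(18): -16≡10 → K
H(7)−Q(16): -9≡17 → R
U(20)−V(21): -1≡25 → Z
T(19)−I(8): 11 → L
X(23)−Z(25): -2≡24 → Y
G(6)−H(7): -1≡25 → Z
D(3)−S(18): -15≡11 → L
W(22)−Q(16): 6 → G
D(3)−V(21): -18≡8 → I
I(8)−I(8): 0 → A
H(7)−Z(25): -18≡8 → I
B(1)−H(7): -6≡20 → U
N(13)−S(18): -5≡21 → V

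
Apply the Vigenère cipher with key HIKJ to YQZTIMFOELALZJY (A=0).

FYJCPUPXLTKUGRI

Repeat the key across the message: HIKJHIKJHIKJHIK
Y(24)+H(7): 31≡5 → F
Q(16)+I(8): 24 → Y
Z(25)+K(10): 35≡9 → J
T(19)+J(9): 28≡2 → C
I(8)+H(7): 15 → P
M(12)+I(8): 20 → U
F(5)+K(10): 15 → P
O(14)+J(9): 23 → X
E(4)+H(7): 11 → L
L(11)+I(8): 19 → T
A(0)+K(10): 10 → K
L(11)+J(9): 20 → U
Z(25)+H(7): 32≡6 → G
J(9)+I(8): 17 → R
Y(24)+K(10): 34≡8 → I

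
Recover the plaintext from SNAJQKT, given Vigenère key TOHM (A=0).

ZZTXXWM

Repeat the key across the ciphertext: TOHMTOH
S(18)−T(19): -1≡25 → Z
N(13)−O(14): -1≡25 → Z
A(0)−H(7): -7≡19 → T
J(9)−M(12): -3≡23 → X
Q(16)−T(19): -3≡23 → X
K(10)−O(14): -4≡22 → W
T(19)−H(7): 12 → M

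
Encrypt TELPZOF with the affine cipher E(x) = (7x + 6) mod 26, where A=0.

JIFHZAP

T(19): 7·19+6=139≡9 → J
E(4): 7·4+6=34≡8 → I
L(11): 7·11+6=83≡5 → F
P(15): 7·15+6=111≡7 → H
Z(25): 7·25+6=181≡25 → Z
O(14): 7·14+6=104≡0 → A
F(5): 7·5+6=41≡15 → P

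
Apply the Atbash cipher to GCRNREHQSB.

G(6) → T(19)
C(2) → X(23)
R(17) → I(8)
N(13) → M(12)
R(17) → I(8)
E(4) → V(21)
H(7) → S(18)
Q(16) → J(9)
S(18) → H(7)
B(1) → Y(24)

TXIMIVSJHY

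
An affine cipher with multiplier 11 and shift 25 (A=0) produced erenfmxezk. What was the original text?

The inverse of 11 mod 26 is 19, since 11·19=209≡1. Apply D(y)=19·(y−25) mod 26:
e(4): 19·(4−25)=-399≡17 → r
r(17): 19·(17−25)=-152≡4 → e
e(4): 19·(4−25)=-399≡17 → r
n(13): 19·(13−25)=-228≡6 → g
f(5): 19·(5−25)=-380≡10 → k
m(12): 19·(12−25)=-247≡13 → n
x(23): 19·(23−25)=-38≡14 → o
e(4): 19·(4−25)=-399≡17 → r
z(25): 19·(25−25)=0 → a
k(10): 19·(10−25)=-285≡1 → b

rergknorab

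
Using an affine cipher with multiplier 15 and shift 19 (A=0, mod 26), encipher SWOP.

DLVK

S(18): 15·18+19=289≡3 → D
W(22): 15·22+19=349≡11 → L
O(14): 15·14+19=229≡21 → V
P(15): 15·15+19=244≡10 → K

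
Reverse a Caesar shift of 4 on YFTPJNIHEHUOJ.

Y(24): 24−4=20 → U
F(5): 5−4=1 → B
T(19): 19−4=15 → P
P(15): 15−4=11 → L
J(9): 9−4=5 → F
N(13): 13−4=9 → J
I(8): 8−4=4 → E
H(7): 7−4=3 → D
E(4): 4−4=0 → A
H(7): 7−4=3 → D
U(20): 20−4=16 → Q
O(14): 14−4=10 → K
J(9): 9−4=5 → F

UBPLFJEDADQKF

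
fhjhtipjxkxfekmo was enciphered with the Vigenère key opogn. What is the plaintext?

Repeat the key across the ciphertext: opognopognopogno
f(5)−o(14): -9≡17 → r
h(7)−p(15): -8≡18 → s
j(9)−o(14): -5≡21 → v
h(7)−g(6): 1 → b
t(19)−n(13): 6 → g
i(8)−o(14): -6≡20 → u
p(15)−p(15): 0 → a
j(9)−o(14): -5≡21 → v
x(23)−g(6): 17 → r
k(10)−n(13): -3≡23 → x
x(23)−o(14): 9 → j
f(5)−p(15): -10≡16 → q
e(4)−o(14): -10≡16 → q
k(10)−g(6): 4 → e
m(12)−n(13): -1≡25 → z
o(14)−o(14): 0 → a

rsvbguavrxjqqeza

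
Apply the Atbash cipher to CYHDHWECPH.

C(2) → X(23)
Y(24) → B(1)
H(7) → S(18)
D(3) → W(22)
H(7) → S(18)
W(22) → D(3)
E(4) → V(21)
C(2) → X(23)
P(15) → K(10)
H(7) → S(18)

XBSWSDVXKS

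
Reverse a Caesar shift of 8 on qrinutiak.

ijafmlasc

q(16): 16−8=8 → i
r(17): 17−8=9 → j
i(8): 8−8=0 → a
n(13): 13−8=5 → f
u(20): 20−8=12 → m
t(19): 19−8=11 → l
i(8): 8−8=0 → a
a(0): 0−8=-8≡18 → s
k(10): 10−8=2 → c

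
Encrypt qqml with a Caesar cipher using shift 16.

ggcb

q(16): 16+16=32≡6 → g
q(16): 16+16=32≡6 → g
m(12): 12+16=28≡2 → c
l(11): 11+16=27≡1 → b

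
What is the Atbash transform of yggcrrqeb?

y(24) → b(1)
g(6) → t(19)
g(6) → t(19)
c(2) → x(23)
r(17) → i(8)
r(17) → i(8)
q(16) → j(9)
e(4) → v(21)
b(1) → y(24)

bttxiijvy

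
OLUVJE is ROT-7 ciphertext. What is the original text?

HENOCX

O(14): 14−7=7 → H
L(11): 11−7=4 → E
U(20): 20−7=13 → N
V(21): 21−7=14 → O
J(9): 9−7=2 → C
E(4): 4−7=-3≡23 → X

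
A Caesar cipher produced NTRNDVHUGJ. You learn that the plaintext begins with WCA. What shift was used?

From the crib: N(13)−W(22)=-9≡17, so the shift is 17.

17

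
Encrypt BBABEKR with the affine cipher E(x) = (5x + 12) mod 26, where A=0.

RRMRGKT

B(1): 5·1+12=17 → R
B(1): 5·1+12=17 → R
A(0): 5·0+12=12 → M
B(1): 5·1+12=17 → R
E(4): 5·4+12=32≡6 → G
K(10): 5·10+12=62≡10 → K
R(17): 5·17+12=97≡19 → T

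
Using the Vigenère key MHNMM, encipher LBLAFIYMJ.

Repeat the key across the message: MHNMMMHNM
L(11)+M(12): 23 → X
B(1)+H(7): 8 → I
L(11)+N(13): 24 → Y
A(0)+M(12): 12 → M
F(5)+M(12): 17 → R
I(8)+M(12): 20 → U
Y(24)+H(7): 31≡5 → F
M(12)+N(13): 25 → Z
J(9)+M(12): 21 → V

XIYMRUFZV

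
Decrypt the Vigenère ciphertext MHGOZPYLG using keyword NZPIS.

Repeat the key across the ciphertext: NZPISNZPI
M(12)−N(13): -1≡25 → Z
H(7)−Z(25): -18≡8 → I
G(6)−P(15): -9≡17 → R
O(14)−I(8): 6 → G
Z(25)−S(18): 7 → H
P(15)−N(13): 2 → C
Y(24)−Z(25): -1≡25 → Z
L(11)−P(15): -4≡22 → W
G(6)−I(8): -2≡24 → Y

ZIRGHCZWY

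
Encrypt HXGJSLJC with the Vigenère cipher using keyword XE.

Repeat the key across the message: XEXEXEXE
H(7)+X(23): 30≡4 → E
X(23)+E(4): 27≡1 → B
G(6)+X(23): 29≡3 → D
J(9)+E(4): 13 → N
S(18)+X(23): 41≡15 → P
L(11)+E(4): 15 → P
J(9)+X(23): 32≡6 → G
C(2)+E(4): 6 → G

EBDNPPGG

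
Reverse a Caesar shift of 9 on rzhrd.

r(17): 17−9=8 → i
z(25): 25−9=16 → q
h(7): 7−9=-2≡24 → y
r(17): 17−9=8 → i
d(3): 3−9=-6≡20 → u

iqyiu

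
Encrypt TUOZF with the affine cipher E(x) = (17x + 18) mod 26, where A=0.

T(19): 17·19+18=341≡3 → D
U(20): 17·20+18=358≡20 → U
O(14): 17·14+18=256≡22 → W
Z(25): 17·25+18=443≡1 → B
F(5): 17·5+18=103≡25 → Z

DUWBZ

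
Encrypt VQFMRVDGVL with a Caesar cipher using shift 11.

V(21): 21+11=32≡6 → G
Q(16): 16+11=27≡1 → B
F(5): 5+11=16 → Q
M(12): 12+11=23 → X
R(17): 17+11=28≡2 → C
V(21): 21+11=32≡6 → G
D(3): 3+11=14 → O
G(6): 6+11=17 → R
V(21): 21+11=32≡6 → G
L(11): 11+11=22 → W

GBQXCGORGW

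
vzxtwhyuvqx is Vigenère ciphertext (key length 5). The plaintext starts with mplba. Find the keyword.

jkmsw

Subtract each crib letter from the matching ciphertext letter (mod 26):
v(21)−m(12)=9 → j
z(25)−p(15)=10 → k
x(23)−l(11)=12 → m
t(19)−b(1)=18 → s
w(22)−a(0)=22 → w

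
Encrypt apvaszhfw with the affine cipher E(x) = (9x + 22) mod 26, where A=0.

wbdwcnhpm

a(0): 9·0+22=22 → w
p(15): 9·15+22=157≡1 → b
v(21): 9·21+22=211≡3 → d
a(0): 9·0+22=22 → w
s(18): 9·18+22=184≡2 → c
z(25): 9·25+22=247≡13 → n
h(7): 9·7+22=85≡7 → h
f(5): 9·5+22=67≡15 → p
w(22): 9·22+22=220≡12 → m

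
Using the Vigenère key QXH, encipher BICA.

Repeat the key across the message: QXHQ
B(1)+Q(16): 17 → R
I(8)+X(23): 31≡5 → F
C(2)+H(7): 9 → J
A(0)+Q(16): 16 → Q

RFJQ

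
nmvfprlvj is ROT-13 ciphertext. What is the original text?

n(13): 13−13=0 → a
m(12): 12−13=-1≡25 → z
v(21): 21−13=8 → i
f(5): 5−13=-8≡18 → s
p(15): 15−13=2 → c
r(17): 17−13=4 → e
l(11): 11−13=-2≡24 → y
v(21): 21−13=8 → i
j(9): 9−13=-4≡22 → w

azisceyiw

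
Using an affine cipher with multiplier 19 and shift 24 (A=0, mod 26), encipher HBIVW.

BRUHA

H(7): 19·7+24=157≡1 → B
B(1): 19·1+24=43≡17 → R
I(8): 19·8+24=176≡20 → U
V(21): 19·21+24=423≡7 → H
W(22): 19·22+24=442≡0 → A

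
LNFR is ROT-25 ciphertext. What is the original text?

MOGS

L(11): 11−25=-14≡12 → M
N(13): 13−25=-12≡14 → O
F(5): 5−25=-20≡6 → G
R(17): 17−25=-8≡18 → S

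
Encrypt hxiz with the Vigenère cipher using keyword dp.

kmlo

Repeat the key across the message: dpdp
h(7)+d(3): 10 → k
x(23)+p(15): 38≡12 → m
i(8)+d(3): 11 → l
z(25)+p(15): 40≡14 → o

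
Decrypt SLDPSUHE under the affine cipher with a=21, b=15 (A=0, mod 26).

PGSAPZMX

The inverse of 21 mod 26 is 5, since 21·5=105≡1. Apply D(y)=5·(y−15) mod 26:
S(18): 5·(18−15)=15 → P
L(11): 5·(11−15)=-20≡6 → G
D(3): 5·(3−15)=-60≡18 → S
P(15): 5·(15−15)=0 → A
S(18): 5·(18−15)=15 → P
U(20): 5·(20−15)=25 → Z
H(7): 5·(7−15)=-40≡12 → M
E(4): 5·(4−15)=-55≡23 → X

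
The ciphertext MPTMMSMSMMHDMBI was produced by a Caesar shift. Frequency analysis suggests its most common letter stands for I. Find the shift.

4

The most frequent ciphertext letter is M (appears 7 times).
M is position 12; I is position 8.
Shift = 4.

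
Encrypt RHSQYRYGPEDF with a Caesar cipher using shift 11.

CSDBJCJRAPOQ

R(17): 17+11=28≡2 → C
H(7): 7+11=18 → S
S(18): 18+11=29≡3 → D
Q(16): 16+11=27≡1 → B
Y(24): 24+11=35≡9 → J
R(17): 17+11=28≡2 → C
Y(24): 24+11=35≡9 → J
G(6): 6+11=17 → R
P(15): 15+11=26≡0 → A
E(4): 4+11=15 → P
D(3): 3+11=14 → O
F(5): 5+11=16 → Q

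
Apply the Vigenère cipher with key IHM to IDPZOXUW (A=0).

Repeat the key across the message: IHMIHMIH
I(8)+I(8): 16 → Q
D(3)+H(7): 10 → K
P(15)+M(12): 27≡1 → B
Z(25)+I(8): 33≡7 → H
O(14)+H(7): 21 → V
X(23)+M(12): 35≡9 → J
U(20)+I(8): 28≡2 → C
W(22)+H(7): 29≡3 → D

QKBHVJCD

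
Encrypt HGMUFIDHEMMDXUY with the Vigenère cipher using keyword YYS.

Repeat the key across the message: YYSYYSYYSYYSYYS
H(7)+Y(24): 31≡5 → F
G(6)+Y(24): 30≡4 → E
M(12)+S(18): 30≡4 → E
U(20)+Y(24): 44≡18 → S
F(5)+Y(24): 29≡3 → D
I(8)+S(18): 26≡0 → A
D(3)+Y(24): 27≡1 → B
H(7)+Y(24): 31≡5 → F
E(4)+S(18): 22 → W
M(12)+Y(24): 36≡10 → K
M(12)+Y(24): 36≡10 → K
D(3)+S(18): 21 → V
X(23)+Y(24): 47≡21 → V
U(20)+Y(24): 44≡18 → S
Y(24)+S(18): 42≡16 → Q

FEESDABFWKKVVSQ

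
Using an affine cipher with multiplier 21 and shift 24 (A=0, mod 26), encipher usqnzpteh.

u(20): 21·20+24=444≡2 → c
s(18): 21·18+24=402≡12 → m
q(16): 21·16+24=360≡22 → w
n(13): 21·13+24=297≡11 → l
z(25): 21·25+24=549≡3 → d
p(15): 21·15+24=339≡1 → b
t(19): 21·19+24=423≡7 → h
e(4): 21·4+24=108≡4 → e
h(7): 21·7+24=171≡15 → p

cmwldbhep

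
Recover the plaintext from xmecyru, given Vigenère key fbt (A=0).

sllxxyp

Repeat the key across the ciphertext: fbtfbtf
x(23)−f(5): 18 → s
m(12)−b(1): 11 → l
e(4)−t(19): -15≡11 → l
c(2)−f(5): -3≡23 → x
y(24)−b(1): 23 → x
r(17)−t(19): -2≡24 → y
u(20)−f(5): 15 → p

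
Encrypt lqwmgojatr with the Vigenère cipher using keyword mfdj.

xvzvstmjfw

Repeat the key across the message: mfdjmfdjmf
l(11)+m(12): 23 → x
q(16)+f(5): 21 → v
w(22)+d(3): 25 → z
m(12)+j(9): 21 → v
g(6)+m(12): 18 → s
o(14)+f(5): 19 → t
j(9)+d(3): 12 → m
a(0)+j(9): 9 → j
t(19)+m(12): 31≡5 → f
r(17)+f(5): 22 → w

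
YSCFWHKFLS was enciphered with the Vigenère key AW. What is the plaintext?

Repeat the key across the ciphertext: AWAWAWAWAW
Y(24)−A(0): 24 → Y
S(18)−W(22): -4≡22 → W
C(2)−A(0): 2 → C
F(5)−W(22): -17≡9 → J
W(22)−A(0): 22 → W
H(7)−W(22): -15≡11 → L
K(10)−A(0): 10 → K
F(5)−W(22): -17≡9 → J
L(11)−A(0): 11 → L
S(18)−W(22): -4≡22 → W

YWCJWLKJLW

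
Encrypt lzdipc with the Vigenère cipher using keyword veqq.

Repeat the key across the message: veqqve
l(11)+v(21): 32≡6 → g
z(25)+e(4): 29≡3 → d
d(3)+q(16): 19 → t
i(8)+q(16): 24 → y
p(15)+v(21): 36≡10 → k
c(2)+e(4): 6 → g

gdtykg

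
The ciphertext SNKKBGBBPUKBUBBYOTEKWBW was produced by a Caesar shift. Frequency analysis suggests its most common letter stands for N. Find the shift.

14

The most frequent ciphertext letter is B (appears 7 times).
B is position 1; N is position 13.
Shift = -12≡14.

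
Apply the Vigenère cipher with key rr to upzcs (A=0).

Repeat the key across the message: rrrrr
u(20)+r(17): 37≡11 → l
p(15)+r(17): 32≡6 → g
z(25)+r(17): 42≡16 → q
c(2)+r(17): 19 → t
s(18)+r(17): 35≡9 → j

lgqtj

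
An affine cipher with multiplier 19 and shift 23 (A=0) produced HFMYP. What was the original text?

GKJLQ

The inverse of 19 mod 26 is 11, since 19·11=209≡1. Apply D(y)=11·(y−23) mod 26:
H(7): 11·(7−23)=-176≡6 → G
F(5): 11·(5−23)=-198≡10 → K
M(12): 11·(12−23)=-121≡9 → J
Y(24): 11·(24−23)=11 → L
P(15): 11·(15−23)=-88≡16 → Q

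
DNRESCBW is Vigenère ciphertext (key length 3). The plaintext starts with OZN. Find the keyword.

Subtract each crib letter from the matching ciphertext letter (mod 26):
D(3)−O(14)=-11≡15 → P
N(13)−Z(25)=-12≡14 → O
R(17)−N(13)=4 → E

POE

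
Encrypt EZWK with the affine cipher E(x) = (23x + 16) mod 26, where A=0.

ETCM

E(4): 23·4+16=108≡4 → E
Z(25): 23·25+16=591≡19 → T
W(22): 23·22+16=522≡2 → C
K(10): 23·10+16=246≡12 → M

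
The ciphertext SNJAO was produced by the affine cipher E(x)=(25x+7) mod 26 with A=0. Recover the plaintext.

PUYHT

The inverse of 25 mod 26 is 25, since 25·25=625≡1. Apply D(y)=25·(y−7) mod 26:
S(18): 25·(18−7)=275≡15 → P
N(13): 25·(13−7)=150≡20 → U
J(9): 25·(9−7)=50≡24 → Y
A(0): 25·(0−7)=-175≡7 → H
O(14): 25·(14−7)=175≡19 → T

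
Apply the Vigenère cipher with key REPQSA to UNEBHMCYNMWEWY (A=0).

Repeat the key across the message: REPQSAREPQSARE
U(20)+R(17): 37≡11 → L
N(13)+E(4): 17 → R
E(4)+P(15): 19 → T
B(1)+Q(16): 17 → R
H(7)+S(18): 25 → Z
M(12)+A(0): 12 → M
C(2)+R(17): 19 → T
Y(24)+E(4): 28≡2 → C
N(13)+P(15): 28≡2 → C
M(12)+Q(16): 28≡2 → C
W(22)+S(18): 40≡14 → O
E(4)+A(0): 4 → E
W(22)+R(17): 39≡13 → N
Y(24)+E(4): 28≡2 → C

LRTRZMTCCCOENC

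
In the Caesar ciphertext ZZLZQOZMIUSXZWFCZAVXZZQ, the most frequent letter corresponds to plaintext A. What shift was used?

25

The most frequent ciphertext letter is Z (appears 8 times).
Z is position 25; A is position 0.
Shift = 25.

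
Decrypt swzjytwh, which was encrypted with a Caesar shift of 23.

s(18): 18−23=-5≡21 → v
w(22): 22−23=-1≡25 → z
z(25): 25−23=2 → c
j(9): 9−23=-14≡12 → m
y(24): 24−23=1 → b
t(19): 19−23=-4≡22 → w
w(22): 22−23=-1≡25 → z
h(7): 7−23=-16≡10 → k

vzcmbwzk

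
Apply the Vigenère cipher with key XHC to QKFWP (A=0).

NRHTW

Repeat the key across the message: XHCXH
Q(16)+X(23): 39≡13 → N
K(10)+H(7): 17 → R
F(5)+C(2): 7 → H
W(22)+X(23): 45≡19 → T
P(15)+H(7): 22 → W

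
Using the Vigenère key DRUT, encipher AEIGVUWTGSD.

Repeat the key across the message: DRUTDRUTDRU
A(0)+D(3): 3 → D
E(4)+R(17): 21 → V
I(8)+U(20): 28≡2 → C
G(6)+T(19): 25 → Z
V(21)+D(3): 24 → Y
U(20)+R(17): 37≡11 → L
W(22)+U(20): 42≡16 → Q
T(19)+T(19): 38≡12 → M
G(6)+D(3): 9 → J
S(18)+R(17): 35≡9 → J
D(3)+U(20): 23 → X

DVCZYLQMJJX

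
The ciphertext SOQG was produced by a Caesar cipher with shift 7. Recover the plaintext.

LHJZ

S(18): 18−7=11 → L
O(14): 14−7=7 → H
Q(16): 16−7=9 → J
G(6): 6−7=-1≡25 → Z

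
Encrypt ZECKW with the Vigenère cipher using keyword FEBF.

EIDPB

Repeat the key across the message: FEBFF
Z(25)+F(5): 30≡4 → E
E(4)+E(4): 8 → I
C(2)+B(1): 3 → D
K(10)+F(5): 15 → P
W(22)+F(5): 27≡1 → B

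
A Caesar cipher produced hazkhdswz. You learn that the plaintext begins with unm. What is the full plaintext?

From the crib: h(7)−u(20)=-13≡13, so the shift is 13.
Subtract 13 from each ciphertext letter:
h(7): 7−13=-6≡20 → u
a(0): 0−13=-13≡13 → n
z(25): 25−13=12 → m
k(10): 10−13=-3≡23 → x
h(7): 7−13=-6≡20 → u
d(3): 3−13=-10≡16 → q
s(18): 18−13=5 → f
w(22): 22−13=9 → j
z(25): 25−13=12 → m

unmxuqfjm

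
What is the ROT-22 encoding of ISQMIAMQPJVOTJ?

EOMIEWIMLFRKPF

I(8): 8+22=30≡4 → E
S(18): 18+22=40≡14 → O
Q(16): 16+22=38≡12 → M
M(12): 12+22=34≡8 → I
I(8): 8+22=30≡4 → E
A(0): 0+22=22 → W
M(12): 12+22=34≡8 → I
Q(16): 16+22=38≡12 → M
P(15): 15+22=37≡11 → L
J(9): 9+22=31≡5 → F
V(21): 21+22=43≡17 → R
O(14): 14+22=36≡10 → K
T(19): 19+22=41≡15 → P
J(9): 9+22=31≡5 → F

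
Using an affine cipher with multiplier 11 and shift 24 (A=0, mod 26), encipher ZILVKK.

NIPVEE

Z(25): 11·25+24=299≡13 → N
I(8): 11·8+24=112≡8 → I
L(11): 11·11+24=145≡15 → P
V(21): 11·21+24=255≡21 → V
K(10): 11·10+24=134≡4 → E
K(10): 11·10+24=134≡4 → E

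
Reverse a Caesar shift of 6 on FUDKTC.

ZOXENW

F(5): 5−6=-1≡25 → Z
U(20): 20−6=14 → O
D(3): 3−6=-3≡23 → X
K(10): 10−6=4 → E
T(19): 19−6=13 → N
C(2): 2−6=-4≡22 → W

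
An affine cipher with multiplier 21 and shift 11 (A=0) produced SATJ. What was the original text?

JXOQ

The inverse of 21 mod 26 is 5, since 21·5=105≡1. Apply D(y)=5·(y−11) mod 26:
S(18): 5·(18−11)=35≡9 → J
A(0): 5·(0−11)=-55≡23 → X
T(19): 5·(19−11)=40≡14 → O
J(9): 5·(9−11)=-10≡16 → Q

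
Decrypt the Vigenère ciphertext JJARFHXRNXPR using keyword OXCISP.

VMYJNSJULPXC

Repeat the key across the ciphertext: OXCISPOXCISP
J(9)−O(14): -5≡21 → V
J(9)−X(23): -14≡12 → M
A(0)−C(2): -2≡24 → Y
R(17)−I(8): 9 → J
F(5)−S(18): -13≡13 → N
H(7)−P(15): -8≡18 → S
X(23)−O(14): 9 → J
R(17)−X(23): -6≡20 → U
N(13)−C(2): 11 → L
X(23)−I(8): 15 → P
P(15)−S(18): -3≡23 → X
R(17)−P(15): 2 → C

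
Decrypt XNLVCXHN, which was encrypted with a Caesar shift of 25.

YOMWDYIO

X(23): 23−25=-2≡24 → Y
N(13): 13−25=-12≡14 → O
L(11): 11−25=-14≡12 → M
V(21): 21−25=-4≡22 → W
C(2): 2−25=-23≡3 → D
X(23): 23−25=-2≡24 → Y
H(7): 7−25=-18≡8 → I
N(13): 13−25=-12≡14 → O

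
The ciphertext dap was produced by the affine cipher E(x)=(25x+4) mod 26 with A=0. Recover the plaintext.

bep

The inverse of 25 mod 26 is 25, since 25·25=625≡1. Apply D(y)=25·(y−4) mod 26:
d(3): 25·(3−4)=-25≡1 → b
a(0): 25·(0−4)=-100≡4 → e
p(15): 25·(15−4)=275≡15 → p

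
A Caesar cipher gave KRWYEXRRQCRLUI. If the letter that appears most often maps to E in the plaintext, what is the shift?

13

The most frequent ciphertext letter is R (appears 4 times).
R is position 17; E is position 4.
Shift = 13.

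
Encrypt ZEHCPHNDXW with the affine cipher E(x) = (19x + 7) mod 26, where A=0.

Z(25): 19·25+7=482≡14 → O
E(4): 19·4+7=83≡5 → F
H(7): 19·7+7=140≡10 → K
C(2): 19·2+7=45≡19 → T
P(15): 19·15+7=292≡6 → G
H(7): 19·7+7=140≡10 → K
N(13): 19·13+7=254≡20 → U
D(3): 19·3+7=64≡12 → M
X(23): 19·23+7=444≡2 → C
W(22): 19·22+7=425≡9 → J

OFKTGKUMCJ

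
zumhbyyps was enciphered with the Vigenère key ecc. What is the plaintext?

Repeat the key across the ciphertext: ecceccecc
z(25)−e(4): 21 → v
u(20)−c(2): 18 → s
m(12)−c(2): 10 → k
h(7)−e(4): 3 → d
b(1)−c(2): -1≡25 → z
y(24)−c(2): 22 → w
y(24)−e(4): 20 → u
p(15)−c(2): 13 → n
s(18)−c(2): 16 → q

vskdzwunq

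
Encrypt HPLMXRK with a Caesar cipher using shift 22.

H(7): 7+22=29≡3 → D
P(15): 15+22=37≡11 → L
L(11): 11+22=33≡7 → H
M(12): 12+22=34≡8 → I
X(23): 23+22=45≡19 → T
R(17): 17+22=39≡13 → N
K(10): 10+22=32≡6 → G

DLHITNG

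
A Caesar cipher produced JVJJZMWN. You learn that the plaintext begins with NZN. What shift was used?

From the crib: J(9)−N(13)=-4≡22, so the shift is 22.

22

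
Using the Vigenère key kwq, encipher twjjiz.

Repeat the key across the message: kwqkwq
t(19)+k(10): 29≡3 → d
w(22)+w(22): 44≡18 → s
j(9)+q(16): 25 → z
j(9)+k(10): 19 → t
i(8)+w(22): 30≡4 → e
z(25)+q(16): 41≡15 → p

dsztep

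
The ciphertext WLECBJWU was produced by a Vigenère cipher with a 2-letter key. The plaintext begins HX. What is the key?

PO

Subtract each crib letter from the matching ciphertext letter (mod 26):
W(22)−H(7)=15 → P
L(11)−X(23)=-12≡14 → O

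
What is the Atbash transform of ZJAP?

AQZK

Z(25) → A(0)
J(9) → Q(16)
A(0) → Z(25)
P(15) → K(10)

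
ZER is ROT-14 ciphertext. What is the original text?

LQD

Z(25): 25−14=11 → L
E(4): 4−14=-10≡16 → Q
R(17): 17−14=3 → D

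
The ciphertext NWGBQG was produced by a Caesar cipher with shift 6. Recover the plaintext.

N(13): 13−6=7 → H
W(22): 22−6=16 → Q
G(6): 6−6=0 → A
B(1): 1−6=-5≡21 → V
Q(16): 16−6=10 → K
G(6): 6−6=0 → A

HQAVKA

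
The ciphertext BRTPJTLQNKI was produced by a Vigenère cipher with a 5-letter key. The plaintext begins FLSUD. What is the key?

Subtract each crib letter from the matching ciphertext letter (mod 26):
B(1)−F(5)=-4≡22 → W
R(17)−L(11)=6 → G
T(19)−S(18)=1 → B
P(15)−U(20)=-5≡21 → V
J(9)−D(3)=6 → G

WGBVG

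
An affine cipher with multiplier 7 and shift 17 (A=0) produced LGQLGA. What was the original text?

The inverse of 7 mod 26 is 15, since 7·15=105≡1. Apply D(y)=15·(y−17) mod 26:
L(11): 15·(11−17)=-90≡14 → O
G(6): 15·(6−17)=-165≡17 → R
Q(16): 15·(16−17)=-15≡11 → L
L(11): 15·(11−17)=-90≡14 → O
G(6): 15·(6−17)=-165≡17 → R
A(0): 15·(0−17)=-255≡5 → F

ORLORF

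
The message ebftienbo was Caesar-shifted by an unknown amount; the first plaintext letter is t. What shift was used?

From the crib: e(4)−t(19)=-15≡11, so the shift is 11.

11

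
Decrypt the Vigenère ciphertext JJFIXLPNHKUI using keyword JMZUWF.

Repeat the key across the ciphertext: JMZUWFJMZUWF
J(9)−J(9): 0 → A
J(9)−M(12): -3≡23 → X
F(5)−Z(25): -20≡6 → G
I(8)−U(20): -12≡14 → O
X(23)−W(22): 1 → B
L(11)−F(5): 6 → G
P(15)−J(9): 6 → G
N(13)−M(12): 1 → B
H(7)−Z(25): -18≡8 → I
K(10)−U(20): -10≡16 → Q
U(20)−W(22): -2≡24 → Y
I(8)−F(5): 3 → D

AXGOBGGBIQYD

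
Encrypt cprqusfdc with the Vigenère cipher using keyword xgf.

zvwnaxcjh

Repeat the key across the message: xgfxgfxgf
c(2)+x(23): 25 → z
p(15)+g(6): 21 → v
r(17)+f(5): 22 → w
q(16)+x(23): 39≡13 → n
u(20)+g(6): 26≡0 → a
s(18)+f(5): 23 → x
f(5)+x(23): 28≡2 → c
d(3)+g(6): 9 → j
c(2)+f(5): 7 → h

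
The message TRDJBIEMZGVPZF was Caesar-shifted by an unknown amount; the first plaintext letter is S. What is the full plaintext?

SQCIAHDLYFUOYE

From the crib: T(19)−S(18)=1, so the shift is 1.
Subtract 1 from each ciphertext letter:
T(19): 19−1=18 → S
R(17): 17−1=16 → Q
D(3): 3−1=2 → C
J(9): 9−1=8 → I
B(1): 1−1=0 → A
I(8): 8−1=7 → H
E(4): 4−1=3 → D
M(12): 12−1=11 → L
Z(25): 25−1=24 → Y
G(6): 6−1=5 → F
V(21): 21−1=20 → U
P(15): 15−1=14 → O
Z(25): 25−1=24 → Y
F(5): 5−1=4 → E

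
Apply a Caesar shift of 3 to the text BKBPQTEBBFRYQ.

ENESTWHEEIUBT

B(1): 1+3=4 → E
K(10): 10+3=13 → N
B(1): 1+3=4 → E
P(15): 15+3=18 → S
Q(16): 16+3=19 → T
T(19): 19+3=22 → W
E(4): 4+3=7 → H
B(1): 1+3=4 → E
B(1): 1+3=4 → E
F(5): 5+3=8 → I
R(17): 17+3=20 → U
Y(24): 24+3=27≡1 → B
Q(16): 16+3=19 → T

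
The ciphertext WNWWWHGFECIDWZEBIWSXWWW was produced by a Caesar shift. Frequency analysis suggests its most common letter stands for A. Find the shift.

The most frequent ciphertext letter is W (appears 9 times).
W is position 22; A is position 0.
Shift = 22.

22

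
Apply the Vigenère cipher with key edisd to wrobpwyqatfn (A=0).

auwtsabyswjq

Repeat the key across the message: edisdedisded
w(22)+e(4): 26≡0 → a
r(17)+d(3): 20 → u
o(14)+i(8): 22 → w
b(1)+s(18): 19 → t
p(15)+d(3): 18 → s
w(22)+e(4): 26≡0 → a
y(24)+d(3): 27≡1 → b
q(16)+i(8): 24 → y
a(0)+s(18): 18 → s
t(19)+d(3): 22 → w
f(5)+e(4): 9 → j
n(13)+d(3): 16 → q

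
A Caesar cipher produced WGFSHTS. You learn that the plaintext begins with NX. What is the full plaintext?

NXWJYKJ

From the crib: W(22)−N(13)=9, so the shift is 9.
Subtract 9 from each ciphertext letter:
W(22): 22−9=13 → N
G(6): 6−9=-3≡23 → X
F(5): 5−9=-4≡22 → W
S(18): 18−9=9 → J
H(7): 7−9=-2≡24 → Y
T(19): 19−9=10 → K
S(18): 18−9=9 → J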